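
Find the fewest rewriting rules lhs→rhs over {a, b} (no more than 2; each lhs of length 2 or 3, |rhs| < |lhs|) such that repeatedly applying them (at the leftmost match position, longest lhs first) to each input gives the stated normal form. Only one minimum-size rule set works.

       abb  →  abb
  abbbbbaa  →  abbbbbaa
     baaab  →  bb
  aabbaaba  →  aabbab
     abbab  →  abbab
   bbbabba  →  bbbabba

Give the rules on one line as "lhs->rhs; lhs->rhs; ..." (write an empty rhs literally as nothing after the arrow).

  | abb
  | abbbbbaa
  | baaab => bb
  | aabbaaba => aabbab

aaa->; aba->b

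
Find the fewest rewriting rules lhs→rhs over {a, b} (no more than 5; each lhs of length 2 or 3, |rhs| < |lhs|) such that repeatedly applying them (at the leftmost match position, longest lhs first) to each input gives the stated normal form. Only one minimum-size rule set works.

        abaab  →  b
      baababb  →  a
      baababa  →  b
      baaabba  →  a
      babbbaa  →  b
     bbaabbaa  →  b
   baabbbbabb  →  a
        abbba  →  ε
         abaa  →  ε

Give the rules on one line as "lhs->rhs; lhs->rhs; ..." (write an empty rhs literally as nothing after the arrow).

aa->; ab->; ba->b; bb->a

  | abaab => aab => b
  | baababb => bababb => bbabb => aabb => bb => a
  | baababa => bababa => bbaba => aaba => ba => b
  | baaabba => baabba => babba => bbba => aba => a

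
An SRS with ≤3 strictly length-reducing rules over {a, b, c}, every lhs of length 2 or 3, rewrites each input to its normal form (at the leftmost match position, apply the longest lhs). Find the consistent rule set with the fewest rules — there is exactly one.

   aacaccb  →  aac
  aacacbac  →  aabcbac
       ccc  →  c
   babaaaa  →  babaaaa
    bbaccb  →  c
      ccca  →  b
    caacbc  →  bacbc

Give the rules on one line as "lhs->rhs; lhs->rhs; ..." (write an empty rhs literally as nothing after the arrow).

bb->c; ca->b; cc->

  | aacaccb => aabccb => aabb => aac
  | aacacbac => aabcbac
  | ccc => c
  | babaaaa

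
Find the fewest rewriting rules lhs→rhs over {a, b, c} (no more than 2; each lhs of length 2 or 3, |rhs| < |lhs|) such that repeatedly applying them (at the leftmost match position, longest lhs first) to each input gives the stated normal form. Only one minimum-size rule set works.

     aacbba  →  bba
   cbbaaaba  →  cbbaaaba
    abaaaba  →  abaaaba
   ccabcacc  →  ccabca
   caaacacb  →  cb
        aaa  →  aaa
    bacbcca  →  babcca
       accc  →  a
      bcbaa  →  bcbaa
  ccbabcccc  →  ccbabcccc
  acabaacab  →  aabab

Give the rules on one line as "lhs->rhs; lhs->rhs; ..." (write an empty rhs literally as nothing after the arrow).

aac->; ac->a

  | aacbba => bba
  | cbbaaaba
  | abaaaba
  | ccabcacc => ccabcac => ccabca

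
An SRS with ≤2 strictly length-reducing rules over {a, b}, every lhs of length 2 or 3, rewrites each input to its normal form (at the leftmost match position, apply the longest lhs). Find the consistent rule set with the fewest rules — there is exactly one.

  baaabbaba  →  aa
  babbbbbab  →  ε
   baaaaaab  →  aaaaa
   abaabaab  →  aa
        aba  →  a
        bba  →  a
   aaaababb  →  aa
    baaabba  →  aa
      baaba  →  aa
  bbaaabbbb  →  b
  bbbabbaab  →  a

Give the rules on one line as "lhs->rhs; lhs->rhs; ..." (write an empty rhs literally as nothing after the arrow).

ab->; ba->a

  | baaabbaba => aaabbaba => aababa => aaba => aa
  | babbbbbab => abbbbbab => bbbbab => bbbab => bbab => bab => ab => ε
  | baaaaaab => aaaaaab => aaaaa
  | abaabaab => aabaab => aaab => aa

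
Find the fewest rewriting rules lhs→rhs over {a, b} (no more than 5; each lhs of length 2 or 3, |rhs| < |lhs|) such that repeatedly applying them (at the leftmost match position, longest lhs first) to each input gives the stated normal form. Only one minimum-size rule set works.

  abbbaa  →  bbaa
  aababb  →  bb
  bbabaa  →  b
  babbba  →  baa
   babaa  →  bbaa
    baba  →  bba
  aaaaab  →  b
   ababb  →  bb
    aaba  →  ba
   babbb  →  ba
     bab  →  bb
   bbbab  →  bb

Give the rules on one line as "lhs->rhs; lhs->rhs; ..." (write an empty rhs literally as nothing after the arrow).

aaa->; ab->b; abb->b; bbb->ba

  | abbbaa => bbaa
  | aababb => ababb => babb => bb
  | bbabaa => bbbaa => baaa => b
  | babbba => bbba => baa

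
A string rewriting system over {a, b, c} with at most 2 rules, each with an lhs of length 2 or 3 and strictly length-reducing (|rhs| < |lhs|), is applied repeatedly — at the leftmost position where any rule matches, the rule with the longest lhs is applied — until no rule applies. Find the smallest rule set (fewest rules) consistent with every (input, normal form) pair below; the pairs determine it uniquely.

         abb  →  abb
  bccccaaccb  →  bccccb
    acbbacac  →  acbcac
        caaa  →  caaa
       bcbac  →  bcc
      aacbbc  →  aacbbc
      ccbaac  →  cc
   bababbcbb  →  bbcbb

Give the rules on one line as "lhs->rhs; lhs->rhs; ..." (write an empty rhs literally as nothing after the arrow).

ba->; cca->c

  | abb
  | bccccaaccb => bcccaccb => bccccb
  | acbbacac => acbcac
  | caaa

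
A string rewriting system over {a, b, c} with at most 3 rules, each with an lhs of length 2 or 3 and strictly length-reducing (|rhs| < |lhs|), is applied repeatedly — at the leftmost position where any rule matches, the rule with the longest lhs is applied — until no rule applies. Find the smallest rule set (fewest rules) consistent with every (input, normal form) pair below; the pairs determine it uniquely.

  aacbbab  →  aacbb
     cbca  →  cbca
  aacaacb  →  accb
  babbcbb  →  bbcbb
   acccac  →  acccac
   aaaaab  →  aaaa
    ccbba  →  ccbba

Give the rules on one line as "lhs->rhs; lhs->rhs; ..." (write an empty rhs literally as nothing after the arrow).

  | aacbbab => aacbb
  | cbca
  | aacaacb => aabccb => accb
  | babbcbb => bbcbb

ab->; caa->bc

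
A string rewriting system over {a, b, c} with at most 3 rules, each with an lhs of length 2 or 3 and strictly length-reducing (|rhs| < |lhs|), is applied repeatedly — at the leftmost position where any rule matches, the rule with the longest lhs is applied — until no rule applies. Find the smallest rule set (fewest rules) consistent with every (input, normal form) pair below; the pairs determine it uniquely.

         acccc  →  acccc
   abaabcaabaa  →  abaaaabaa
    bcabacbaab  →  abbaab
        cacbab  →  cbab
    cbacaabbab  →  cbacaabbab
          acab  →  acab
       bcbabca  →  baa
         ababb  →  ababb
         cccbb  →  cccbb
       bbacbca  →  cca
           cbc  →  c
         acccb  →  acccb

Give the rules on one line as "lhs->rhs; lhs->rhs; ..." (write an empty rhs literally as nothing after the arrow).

acb->b; bbb->c; bc->

  | acccc
  | abaabcaabaa => abaaaabaa
  | bcabacbaab => abacbaab => abbaab
  | cacbab => cbab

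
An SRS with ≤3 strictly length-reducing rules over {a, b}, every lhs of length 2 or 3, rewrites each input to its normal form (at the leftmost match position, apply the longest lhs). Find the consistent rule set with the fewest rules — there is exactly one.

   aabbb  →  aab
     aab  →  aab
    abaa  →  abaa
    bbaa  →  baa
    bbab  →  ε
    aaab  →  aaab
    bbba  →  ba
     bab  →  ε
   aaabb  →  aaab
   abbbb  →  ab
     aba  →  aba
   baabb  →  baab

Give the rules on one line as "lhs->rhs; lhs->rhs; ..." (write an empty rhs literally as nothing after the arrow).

  | aabbb => aabb => aab
  | aab
  | abaa
  | bbaa => baa

bab->; bb->b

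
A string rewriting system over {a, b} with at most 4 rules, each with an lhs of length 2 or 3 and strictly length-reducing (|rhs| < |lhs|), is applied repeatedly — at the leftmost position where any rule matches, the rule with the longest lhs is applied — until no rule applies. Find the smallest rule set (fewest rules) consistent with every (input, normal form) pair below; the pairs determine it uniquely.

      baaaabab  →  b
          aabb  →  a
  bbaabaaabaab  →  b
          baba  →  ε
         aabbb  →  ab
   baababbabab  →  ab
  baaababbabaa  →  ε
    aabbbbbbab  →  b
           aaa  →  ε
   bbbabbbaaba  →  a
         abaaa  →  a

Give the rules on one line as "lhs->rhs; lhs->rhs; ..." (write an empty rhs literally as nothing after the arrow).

aa->; aaa->; ba->a; bb->a

  | baaaabab => aaaabab => abab => aab => b
  | aabb => bb => a
  | bbaabaaabaab => aaabaaabaab => baaabaab => aaabaab => baab => aab => b
  | baba => aba => aa => ε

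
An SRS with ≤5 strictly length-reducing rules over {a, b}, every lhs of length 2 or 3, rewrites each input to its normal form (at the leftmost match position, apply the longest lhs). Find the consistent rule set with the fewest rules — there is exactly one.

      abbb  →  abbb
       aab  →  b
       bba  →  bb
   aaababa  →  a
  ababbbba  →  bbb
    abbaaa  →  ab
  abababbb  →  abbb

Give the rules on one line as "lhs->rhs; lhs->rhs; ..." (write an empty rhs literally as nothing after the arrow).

  | abbb
  | aab => b
  | bba => bb
  | aaababa => ababa => aaa => a

aa->; ba->b; baa->; bab->a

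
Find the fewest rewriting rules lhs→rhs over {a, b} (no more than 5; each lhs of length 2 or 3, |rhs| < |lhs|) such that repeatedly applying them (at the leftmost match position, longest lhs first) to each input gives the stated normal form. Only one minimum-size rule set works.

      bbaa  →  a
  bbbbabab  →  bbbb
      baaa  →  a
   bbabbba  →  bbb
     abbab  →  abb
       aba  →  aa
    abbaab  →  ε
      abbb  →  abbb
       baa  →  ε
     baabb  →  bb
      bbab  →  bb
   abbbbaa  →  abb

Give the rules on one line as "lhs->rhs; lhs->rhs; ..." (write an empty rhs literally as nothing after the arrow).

aab->; ba->a; baa->; bba->b

  | bbaa => ba => a
  | bbbbabab => bbbbab => bbbb
  | baaa => a
  | bbabbba => bbbba => bbb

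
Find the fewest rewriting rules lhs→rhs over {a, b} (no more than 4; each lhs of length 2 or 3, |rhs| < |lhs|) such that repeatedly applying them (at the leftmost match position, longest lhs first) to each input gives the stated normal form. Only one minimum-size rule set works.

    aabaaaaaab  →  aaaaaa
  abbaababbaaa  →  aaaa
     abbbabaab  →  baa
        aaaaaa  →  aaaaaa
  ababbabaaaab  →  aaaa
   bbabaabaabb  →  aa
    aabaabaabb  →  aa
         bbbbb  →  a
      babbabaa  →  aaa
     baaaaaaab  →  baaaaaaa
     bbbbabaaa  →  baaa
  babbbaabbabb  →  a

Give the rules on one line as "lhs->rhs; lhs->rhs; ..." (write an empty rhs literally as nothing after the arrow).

ab->a; aba->; bb->a

  | aabaaaaaab => aaaaaab => aaaaaa
  | abbaababbaaa => abaababbaaa => ababbaaa => bbaaa => aaaa
  | abbbabaab => abbabaab => ababaab => baab => baa
  | aaaaaa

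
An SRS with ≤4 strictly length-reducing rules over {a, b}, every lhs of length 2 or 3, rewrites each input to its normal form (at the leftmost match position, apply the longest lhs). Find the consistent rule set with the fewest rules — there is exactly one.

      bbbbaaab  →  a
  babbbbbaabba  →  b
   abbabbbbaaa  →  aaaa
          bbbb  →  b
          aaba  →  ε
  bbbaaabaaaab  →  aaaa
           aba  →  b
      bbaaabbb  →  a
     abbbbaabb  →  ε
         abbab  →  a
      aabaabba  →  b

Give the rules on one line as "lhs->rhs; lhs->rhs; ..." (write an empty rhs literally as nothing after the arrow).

  | bbbbaaab => abbaaab => baaab => baab => bab => bb => a
  | babbbbbaabba => bbbbbbaabba => abbbbaabba => bbbaabba => abaabba => babba => bbba => aba => b
  | abbabbbbaaa => babbbbaaa => bbbbbaaa => abbbaaa => bbaaa => aaaa
  | bbbb => abb => b

ab->; aba->b; ba->b; bb->a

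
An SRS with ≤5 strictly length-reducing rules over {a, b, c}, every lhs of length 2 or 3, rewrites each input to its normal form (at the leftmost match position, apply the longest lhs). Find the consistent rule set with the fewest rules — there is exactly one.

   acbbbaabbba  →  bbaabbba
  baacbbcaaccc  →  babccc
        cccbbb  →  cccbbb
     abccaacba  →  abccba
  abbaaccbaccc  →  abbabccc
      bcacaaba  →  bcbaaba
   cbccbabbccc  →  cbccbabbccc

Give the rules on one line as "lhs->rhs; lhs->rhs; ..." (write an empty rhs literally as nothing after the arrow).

  | acbbbaabbba => bbaabbba
  | baacbbcaaccc => babcaaccc => babccc
  | cccbbb
  | abccaacba => abccba

ac->b; acb->; bac->; caa->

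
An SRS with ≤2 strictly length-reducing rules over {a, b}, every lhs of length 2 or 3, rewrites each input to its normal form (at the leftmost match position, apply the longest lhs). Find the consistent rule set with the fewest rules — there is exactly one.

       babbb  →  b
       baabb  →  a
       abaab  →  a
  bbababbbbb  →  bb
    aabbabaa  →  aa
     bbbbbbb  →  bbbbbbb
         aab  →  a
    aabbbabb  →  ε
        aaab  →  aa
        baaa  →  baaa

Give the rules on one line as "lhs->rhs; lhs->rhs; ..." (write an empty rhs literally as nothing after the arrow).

ab->; bab->a

  | babbb => abb => b
  | baabb => bab => a
  | abaab => aab => a
  | bbababbbbb => baabbbbb => babbbb => abbb => bb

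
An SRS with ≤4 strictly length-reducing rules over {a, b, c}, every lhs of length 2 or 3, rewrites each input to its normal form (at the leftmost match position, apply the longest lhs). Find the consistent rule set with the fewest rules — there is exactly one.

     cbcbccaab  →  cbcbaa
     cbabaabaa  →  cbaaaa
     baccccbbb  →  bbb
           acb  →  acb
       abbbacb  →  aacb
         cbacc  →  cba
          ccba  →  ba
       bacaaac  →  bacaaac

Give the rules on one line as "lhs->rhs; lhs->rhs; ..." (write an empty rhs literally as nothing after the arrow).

  | cbcbccaab => cbcbaab => cbcbaa
  | cbabaabaa => cbaabaa => cbaaaa
  | baccccbbb => baccbbb => babbb => bbb
  | acb

ab->a; bab->b; cc->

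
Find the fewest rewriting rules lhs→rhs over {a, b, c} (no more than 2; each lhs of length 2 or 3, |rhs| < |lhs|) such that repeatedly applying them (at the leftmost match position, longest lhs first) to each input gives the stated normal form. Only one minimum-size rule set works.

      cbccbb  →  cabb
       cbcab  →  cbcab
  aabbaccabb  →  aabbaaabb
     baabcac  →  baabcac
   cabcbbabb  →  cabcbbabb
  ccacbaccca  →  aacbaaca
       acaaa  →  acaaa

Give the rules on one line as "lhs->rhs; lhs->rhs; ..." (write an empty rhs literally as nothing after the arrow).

  | cbccbb => cabb
  | cbcab
  | aabbaccabb => aabbaaabb
  | baabcac

bcc->a; cc->a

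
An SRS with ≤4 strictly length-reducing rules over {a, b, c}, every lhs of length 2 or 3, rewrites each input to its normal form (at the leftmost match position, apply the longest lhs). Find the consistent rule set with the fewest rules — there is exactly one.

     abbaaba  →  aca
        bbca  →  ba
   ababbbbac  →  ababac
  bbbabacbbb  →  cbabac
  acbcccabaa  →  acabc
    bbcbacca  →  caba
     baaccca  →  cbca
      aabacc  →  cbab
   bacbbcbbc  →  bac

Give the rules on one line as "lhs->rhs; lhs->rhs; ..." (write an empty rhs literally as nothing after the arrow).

  | abbaaba => acaaba => accba => abba => aca
  | bbca => cca => ba
  | ababbbbac => abacbbac => abaccac => ababac
  | bbbabacbbb => cbabacbbb => cbabaccb => cbababb => cbabac

aa->c; bb->c; cc->b; ccc->bb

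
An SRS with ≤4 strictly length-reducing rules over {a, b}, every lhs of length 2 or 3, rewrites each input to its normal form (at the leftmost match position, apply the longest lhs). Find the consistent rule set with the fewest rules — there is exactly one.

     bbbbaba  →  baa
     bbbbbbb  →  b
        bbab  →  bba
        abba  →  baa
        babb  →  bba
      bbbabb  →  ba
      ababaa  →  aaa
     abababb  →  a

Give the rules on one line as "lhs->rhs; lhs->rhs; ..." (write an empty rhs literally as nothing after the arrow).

  | bbbbaba => baba => baa
  | bbbbbbb => bbbb => b
  | bbab => bba
  | abba => baa

aab->a; ab->a; abb->ba; bbb->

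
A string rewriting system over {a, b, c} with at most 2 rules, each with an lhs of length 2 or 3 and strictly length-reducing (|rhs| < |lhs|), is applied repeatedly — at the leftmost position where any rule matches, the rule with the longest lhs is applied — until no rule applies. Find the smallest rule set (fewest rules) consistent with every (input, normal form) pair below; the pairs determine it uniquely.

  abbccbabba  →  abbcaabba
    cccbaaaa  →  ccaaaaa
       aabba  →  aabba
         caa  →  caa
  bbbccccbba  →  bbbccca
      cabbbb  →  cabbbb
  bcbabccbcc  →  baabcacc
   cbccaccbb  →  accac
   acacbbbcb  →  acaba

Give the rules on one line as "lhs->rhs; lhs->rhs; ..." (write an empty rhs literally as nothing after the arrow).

cb->a; cbb->

  | abbccbabba => abbcaabba
  | cccbaaaa => ccaaaaa
  | aabba
  | caa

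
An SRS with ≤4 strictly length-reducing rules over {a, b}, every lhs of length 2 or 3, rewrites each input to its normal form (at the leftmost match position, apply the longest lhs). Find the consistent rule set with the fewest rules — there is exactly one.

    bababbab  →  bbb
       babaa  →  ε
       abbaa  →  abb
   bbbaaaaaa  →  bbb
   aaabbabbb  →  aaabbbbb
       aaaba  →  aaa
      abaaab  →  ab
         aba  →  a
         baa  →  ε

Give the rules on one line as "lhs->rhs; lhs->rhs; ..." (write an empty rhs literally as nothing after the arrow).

ba->; baa->ba; bba->bb

  | bababbab => babbab => bbab => bbb
  | babaa => baa => ba => ε
  | abbaa => abba => abb
  | bbbaaaaaa => bbbaaaaa => bbbaaaa => bbbaaa => bbbaa => bbba => bbb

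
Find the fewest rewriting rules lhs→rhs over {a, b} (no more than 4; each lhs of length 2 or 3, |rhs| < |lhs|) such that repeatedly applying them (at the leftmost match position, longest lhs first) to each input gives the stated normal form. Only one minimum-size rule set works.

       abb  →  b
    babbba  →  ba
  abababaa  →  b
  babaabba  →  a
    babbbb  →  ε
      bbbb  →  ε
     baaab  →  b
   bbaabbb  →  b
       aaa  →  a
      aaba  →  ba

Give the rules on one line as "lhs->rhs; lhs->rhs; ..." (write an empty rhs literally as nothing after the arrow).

  | abb => b
  | babbba => bbba => ba
  | abababaa => bababaa => bbabaa => abaa => baa => b
  | babaabba => bbaabba => aabba => bba => a

aa->; ab->; aba->ba; bb->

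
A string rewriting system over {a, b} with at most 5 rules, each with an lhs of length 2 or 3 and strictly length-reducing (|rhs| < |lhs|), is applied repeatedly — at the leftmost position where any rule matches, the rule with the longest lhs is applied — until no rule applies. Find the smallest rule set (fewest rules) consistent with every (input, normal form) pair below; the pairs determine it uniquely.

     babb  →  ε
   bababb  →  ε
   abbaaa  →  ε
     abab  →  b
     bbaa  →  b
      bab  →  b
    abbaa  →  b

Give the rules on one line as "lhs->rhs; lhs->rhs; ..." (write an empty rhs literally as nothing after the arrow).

aa->b; ab->b; ba->; bb->

  | babb => bb => ε
  | bababb => babb => bb => ε
  | abbaaa => bbaaa => aaa => ba => ε
  | abab => bab => b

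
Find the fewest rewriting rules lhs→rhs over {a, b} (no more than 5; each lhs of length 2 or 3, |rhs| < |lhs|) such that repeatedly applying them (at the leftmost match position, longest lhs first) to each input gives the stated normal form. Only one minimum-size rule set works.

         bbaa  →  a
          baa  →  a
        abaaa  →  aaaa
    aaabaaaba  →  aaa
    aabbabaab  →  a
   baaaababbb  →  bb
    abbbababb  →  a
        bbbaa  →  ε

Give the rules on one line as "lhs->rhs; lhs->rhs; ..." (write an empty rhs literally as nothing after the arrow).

aab->; ab->a; ba->; bba->

  | bbaa => a
  | baa => a
  | abaaa => aaaa
  | aaabaaaba => aaaaba => aaa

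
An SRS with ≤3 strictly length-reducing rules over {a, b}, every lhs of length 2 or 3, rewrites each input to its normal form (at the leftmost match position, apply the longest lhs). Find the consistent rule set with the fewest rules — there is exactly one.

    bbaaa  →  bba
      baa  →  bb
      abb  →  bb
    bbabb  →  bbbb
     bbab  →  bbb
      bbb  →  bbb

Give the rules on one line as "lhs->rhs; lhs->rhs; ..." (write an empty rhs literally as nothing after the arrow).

  | bbaaa => bba
  | baa => bb
  | abb => bb
  | bbabb => bbbb

aa->b; aaa->a; ab->b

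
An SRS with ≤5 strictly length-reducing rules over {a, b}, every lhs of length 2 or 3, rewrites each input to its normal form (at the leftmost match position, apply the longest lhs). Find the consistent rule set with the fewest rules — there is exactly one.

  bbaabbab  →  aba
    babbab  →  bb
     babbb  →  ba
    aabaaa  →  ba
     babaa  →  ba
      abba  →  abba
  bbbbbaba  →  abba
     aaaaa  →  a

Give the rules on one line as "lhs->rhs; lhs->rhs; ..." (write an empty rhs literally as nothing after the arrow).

  | bbaabbab => bbbbab => abab => aba
  | babbab => babab => baab => bb
  | babbb => babb => bab => ba
  | aabaaa => baaa => baa => ba

aa->a; aab->b; bab->ba; bbb->a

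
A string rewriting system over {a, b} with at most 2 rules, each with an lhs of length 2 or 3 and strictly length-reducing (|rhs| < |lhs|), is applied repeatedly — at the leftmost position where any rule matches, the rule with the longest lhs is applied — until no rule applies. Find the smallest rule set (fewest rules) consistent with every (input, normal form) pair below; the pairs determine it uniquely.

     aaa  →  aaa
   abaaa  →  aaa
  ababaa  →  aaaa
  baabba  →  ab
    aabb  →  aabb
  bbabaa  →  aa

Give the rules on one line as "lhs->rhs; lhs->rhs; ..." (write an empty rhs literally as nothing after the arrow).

  | aaa
  | abaaa => aaa
  | ababaa => aaaa
  | baabba => abba => ab

ba->; bab->a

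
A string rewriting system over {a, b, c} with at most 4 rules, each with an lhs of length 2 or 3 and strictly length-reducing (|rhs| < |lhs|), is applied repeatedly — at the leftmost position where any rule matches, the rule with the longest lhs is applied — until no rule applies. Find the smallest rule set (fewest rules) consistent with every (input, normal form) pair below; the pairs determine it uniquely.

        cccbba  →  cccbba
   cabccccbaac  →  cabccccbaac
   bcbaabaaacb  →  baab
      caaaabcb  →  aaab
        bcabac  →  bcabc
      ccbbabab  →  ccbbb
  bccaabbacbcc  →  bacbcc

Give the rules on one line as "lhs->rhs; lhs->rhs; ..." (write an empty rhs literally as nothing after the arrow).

aba->ab; abb->b; bcb->b; caa->a

  | cccbba
  | cabccccbaac
  | bcbaabaaacb => baabaaacb => baabaacb => baabacb => baabcb => baab
  | caaaabcb => aaabcb => aaab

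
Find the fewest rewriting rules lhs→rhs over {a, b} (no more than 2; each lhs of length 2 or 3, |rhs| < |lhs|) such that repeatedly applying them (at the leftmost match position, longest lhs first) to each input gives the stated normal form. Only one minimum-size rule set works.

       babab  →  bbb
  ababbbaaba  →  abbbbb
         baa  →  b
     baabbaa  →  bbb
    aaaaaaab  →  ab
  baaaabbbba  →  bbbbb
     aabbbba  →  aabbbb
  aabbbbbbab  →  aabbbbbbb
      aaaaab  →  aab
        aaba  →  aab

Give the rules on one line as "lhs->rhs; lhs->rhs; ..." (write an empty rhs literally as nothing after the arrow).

aaa->; ba->b

  | babab => bbab => bbb
  | ababbbaaba => abbbbaaba => abbbbaba => abbbbba => abbbbb
  | baa => ba => b
  | baabbaa => babbaa => bbbaa => bbba => bbb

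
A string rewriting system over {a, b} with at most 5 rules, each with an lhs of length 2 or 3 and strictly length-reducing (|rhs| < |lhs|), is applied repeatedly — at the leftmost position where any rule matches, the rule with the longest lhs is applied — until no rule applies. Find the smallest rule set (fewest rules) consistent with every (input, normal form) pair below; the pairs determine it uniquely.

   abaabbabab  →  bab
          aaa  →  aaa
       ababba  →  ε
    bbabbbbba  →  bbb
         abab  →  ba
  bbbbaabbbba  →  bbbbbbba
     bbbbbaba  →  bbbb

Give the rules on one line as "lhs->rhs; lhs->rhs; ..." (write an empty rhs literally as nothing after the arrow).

  | abaabbabab => aaabbabab => abababab => aababab => baabab => bab
  | aaa
  | ababba => aabba => baba => baa => ε
  | bbabbbbba => bbbabbba => bbbbaba => bbbbaa => bbb

aab->ba; aba->aa; abb->ba; baa->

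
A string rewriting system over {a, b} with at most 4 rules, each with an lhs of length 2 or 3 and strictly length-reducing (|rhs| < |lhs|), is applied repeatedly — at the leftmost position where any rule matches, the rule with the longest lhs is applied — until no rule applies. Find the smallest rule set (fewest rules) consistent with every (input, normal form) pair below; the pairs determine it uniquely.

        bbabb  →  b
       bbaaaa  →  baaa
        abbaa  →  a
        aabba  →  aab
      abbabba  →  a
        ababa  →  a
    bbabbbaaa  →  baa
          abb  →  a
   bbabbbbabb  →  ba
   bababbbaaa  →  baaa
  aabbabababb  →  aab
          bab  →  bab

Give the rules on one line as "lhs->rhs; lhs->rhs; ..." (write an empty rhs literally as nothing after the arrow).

aba->a; bb->; bba->b

  | bbabb => bbb => b
  | bbaaaa => baaa
  | abbaa => aba => a
  | aabba => aab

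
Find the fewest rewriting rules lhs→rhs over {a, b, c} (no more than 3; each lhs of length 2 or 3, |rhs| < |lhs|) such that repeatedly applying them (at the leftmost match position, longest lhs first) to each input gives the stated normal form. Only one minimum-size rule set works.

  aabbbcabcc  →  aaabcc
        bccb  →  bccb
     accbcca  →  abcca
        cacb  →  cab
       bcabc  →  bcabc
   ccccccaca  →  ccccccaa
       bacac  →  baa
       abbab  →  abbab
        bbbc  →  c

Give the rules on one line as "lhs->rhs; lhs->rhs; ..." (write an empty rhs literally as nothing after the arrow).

ac->a; bbb->

  | aabbbcabcc => aacabcc => aaabcc
  | bccb
  | accbcca => acbcca => abcca
  | cacb => cab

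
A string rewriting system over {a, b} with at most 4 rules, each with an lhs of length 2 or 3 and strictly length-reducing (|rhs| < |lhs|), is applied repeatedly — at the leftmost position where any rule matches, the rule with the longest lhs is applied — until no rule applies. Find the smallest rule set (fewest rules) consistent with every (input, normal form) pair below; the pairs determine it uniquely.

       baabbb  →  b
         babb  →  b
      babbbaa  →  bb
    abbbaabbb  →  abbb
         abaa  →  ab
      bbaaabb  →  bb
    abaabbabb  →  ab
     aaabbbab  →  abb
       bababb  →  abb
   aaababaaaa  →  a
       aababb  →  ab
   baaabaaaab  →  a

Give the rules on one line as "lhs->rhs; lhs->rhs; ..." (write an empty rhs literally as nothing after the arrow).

aa->; aab->a; bab->

  | baabbb => babb => b
  | babb => b
  | babbbaa => bbaa => bb
  | abbbaabbb => abbbabb => abbb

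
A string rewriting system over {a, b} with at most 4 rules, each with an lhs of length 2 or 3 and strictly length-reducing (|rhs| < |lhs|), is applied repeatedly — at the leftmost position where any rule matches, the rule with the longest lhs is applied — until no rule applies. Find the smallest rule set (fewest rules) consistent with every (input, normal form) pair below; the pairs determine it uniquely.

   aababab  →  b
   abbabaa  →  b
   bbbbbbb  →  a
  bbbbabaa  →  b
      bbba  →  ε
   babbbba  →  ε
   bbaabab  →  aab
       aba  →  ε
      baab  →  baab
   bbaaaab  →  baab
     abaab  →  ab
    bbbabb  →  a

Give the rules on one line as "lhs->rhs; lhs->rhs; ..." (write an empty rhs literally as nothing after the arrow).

  | aababab => abab => b
  | abbabaa => aaabaa => bbaa => aaa => b
  | bbbbbbb => abbbbb => aabbb => aaab => bb => a
  | bbbbabaa => abbabaa => aaabaa => bbaa => aaa => b

aaa->b; aba->; bab->; bb->a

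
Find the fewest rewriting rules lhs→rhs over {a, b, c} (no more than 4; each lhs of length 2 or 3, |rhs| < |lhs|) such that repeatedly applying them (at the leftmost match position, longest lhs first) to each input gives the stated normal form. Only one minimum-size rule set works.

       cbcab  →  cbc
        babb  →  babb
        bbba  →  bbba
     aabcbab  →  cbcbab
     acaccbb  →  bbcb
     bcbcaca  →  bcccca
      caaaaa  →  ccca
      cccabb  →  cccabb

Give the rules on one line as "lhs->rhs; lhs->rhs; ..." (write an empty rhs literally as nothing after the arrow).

  | cbcab => cccb => cbc
  | babb
  | bbba
  | aabcbab => cbcbab

aa->c; aca->b; bca->cc; ccb->bc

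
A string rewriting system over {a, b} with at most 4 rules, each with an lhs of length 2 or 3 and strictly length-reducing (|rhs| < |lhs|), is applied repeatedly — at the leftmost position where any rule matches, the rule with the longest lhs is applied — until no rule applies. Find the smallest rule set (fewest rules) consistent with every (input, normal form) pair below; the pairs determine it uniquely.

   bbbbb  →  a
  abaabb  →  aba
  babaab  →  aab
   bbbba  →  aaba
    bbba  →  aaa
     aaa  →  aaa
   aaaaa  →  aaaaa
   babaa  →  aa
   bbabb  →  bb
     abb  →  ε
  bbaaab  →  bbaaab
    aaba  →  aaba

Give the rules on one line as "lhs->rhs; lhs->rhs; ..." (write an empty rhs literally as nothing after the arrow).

abb->; bab->; bbb->aa

  | bbbbb => aabb => a
  | abaabb => aba
  | babaab => aab
  | bbbba => aaba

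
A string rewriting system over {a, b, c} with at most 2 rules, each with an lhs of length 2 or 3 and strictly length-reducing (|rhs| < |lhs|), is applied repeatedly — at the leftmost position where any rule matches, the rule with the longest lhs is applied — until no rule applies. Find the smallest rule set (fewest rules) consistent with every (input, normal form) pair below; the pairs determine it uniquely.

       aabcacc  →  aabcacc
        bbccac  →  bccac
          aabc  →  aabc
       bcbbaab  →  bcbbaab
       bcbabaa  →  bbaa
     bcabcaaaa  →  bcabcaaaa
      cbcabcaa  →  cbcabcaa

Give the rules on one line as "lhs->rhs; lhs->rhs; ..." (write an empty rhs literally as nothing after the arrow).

  | aabcacc
  | bbccac => bccac
  | aabc
  | bcbbaab

bbc->bc; cba->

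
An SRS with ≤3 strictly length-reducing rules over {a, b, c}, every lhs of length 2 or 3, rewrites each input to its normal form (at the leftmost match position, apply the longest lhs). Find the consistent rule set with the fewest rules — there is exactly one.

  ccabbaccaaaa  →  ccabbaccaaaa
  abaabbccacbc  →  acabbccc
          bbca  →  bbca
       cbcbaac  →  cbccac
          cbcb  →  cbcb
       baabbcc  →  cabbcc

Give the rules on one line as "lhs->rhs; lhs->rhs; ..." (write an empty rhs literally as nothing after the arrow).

  | ccabbaccaaaa
  | abaabbccacbc => acabbccacbc => acabbccc
  | bbca
  | cbcbaac => cbccac

acb->; baa->ca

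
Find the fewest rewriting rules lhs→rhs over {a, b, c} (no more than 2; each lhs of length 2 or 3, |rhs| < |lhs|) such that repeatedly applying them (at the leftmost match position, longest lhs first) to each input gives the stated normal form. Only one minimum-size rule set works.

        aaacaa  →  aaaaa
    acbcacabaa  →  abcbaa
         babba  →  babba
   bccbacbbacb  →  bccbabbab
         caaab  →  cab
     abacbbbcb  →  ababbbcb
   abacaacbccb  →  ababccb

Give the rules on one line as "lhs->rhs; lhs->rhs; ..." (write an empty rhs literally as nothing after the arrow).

aab->b; ac->a

  | aaacaa => aaaaa
  | acbcacabaa => abcacabaa => abcaabaa => abcbaa
  | babba
  | bccbacbbacb => bccbabbacb => bccbabbab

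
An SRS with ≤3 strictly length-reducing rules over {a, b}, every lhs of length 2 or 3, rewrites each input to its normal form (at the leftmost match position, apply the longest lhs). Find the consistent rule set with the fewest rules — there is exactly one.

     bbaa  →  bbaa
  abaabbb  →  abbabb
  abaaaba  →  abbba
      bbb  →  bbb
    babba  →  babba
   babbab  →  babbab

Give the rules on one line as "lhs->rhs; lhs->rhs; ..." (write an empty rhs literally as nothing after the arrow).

aaa->b; aab->ba

  | bbaa
  | abaabbb => abbabb
  | abaaaba => abbba
  | bbb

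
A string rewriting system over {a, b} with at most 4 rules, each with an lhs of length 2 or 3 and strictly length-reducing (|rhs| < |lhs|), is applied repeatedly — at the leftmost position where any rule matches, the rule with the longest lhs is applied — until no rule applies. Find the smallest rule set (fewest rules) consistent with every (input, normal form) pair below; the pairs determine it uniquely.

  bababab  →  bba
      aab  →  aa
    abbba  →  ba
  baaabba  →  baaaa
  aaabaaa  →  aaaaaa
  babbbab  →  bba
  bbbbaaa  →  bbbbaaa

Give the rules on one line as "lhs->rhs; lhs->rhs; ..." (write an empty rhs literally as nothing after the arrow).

  | bababab => bbab => bba
  | aab => aa
  | abbba => ba
  | baaabba => baaaba => baaaa

aab->aa; ab->a; aba->; abb->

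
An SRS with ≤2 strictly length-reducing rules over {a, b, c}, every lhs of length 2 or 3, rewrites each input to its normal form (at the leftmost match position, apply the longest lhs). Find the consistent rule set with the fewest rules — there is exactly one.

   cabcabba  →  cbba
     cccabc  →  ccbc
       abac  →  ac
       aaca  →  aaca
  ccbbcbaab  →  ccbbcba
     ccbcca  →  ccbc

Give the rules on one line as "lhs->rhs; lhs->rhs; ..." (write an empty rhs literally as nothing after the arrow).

ab->; cca->c

  | cabcabba => ccabba => cbba
  | cccabc => ccbc
  | abac => ac
  | aaca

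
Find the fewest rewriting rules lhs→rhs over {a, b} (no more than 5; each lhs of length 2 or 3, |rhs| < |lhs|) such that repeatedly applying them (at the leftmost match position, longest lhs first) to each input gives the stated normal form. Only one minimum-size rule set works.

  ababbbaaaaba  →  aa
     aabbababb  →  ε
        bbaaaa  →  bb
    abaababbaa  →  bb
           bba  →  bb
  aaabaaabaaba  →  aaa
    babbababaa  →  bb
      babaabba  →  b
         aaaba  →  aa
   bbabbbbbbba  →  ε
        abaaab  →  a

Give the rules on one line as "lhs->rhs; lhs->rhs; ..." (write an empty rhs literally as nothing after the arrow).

  | ababbbaaaaba => bbbaaaaba => abaaaaba => aaaba => aa
  | aabbababb => abababb => babb => bbb => ab => ε
  | bbaaaa => bbaaa => bbaa => bba => bb
  | abaababbaa => ababbaa => bbaa => bba => bb

ab->; aba->; ba->b; bbb->ab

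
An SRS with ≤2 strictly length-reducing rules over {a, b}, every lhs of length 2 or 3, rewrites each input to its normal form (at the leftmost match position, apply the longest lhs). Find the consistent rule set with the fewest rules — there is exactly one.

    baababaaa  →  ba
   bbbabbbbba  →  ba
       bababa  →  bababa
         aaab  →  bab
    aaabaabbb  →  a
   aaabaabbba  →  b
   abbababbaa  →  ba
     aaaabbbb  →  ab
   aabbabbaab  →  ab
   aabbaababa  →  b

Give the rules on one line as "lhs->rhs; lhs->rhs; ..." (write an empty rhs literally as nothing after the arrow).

  | baababaaa => bbbabaaa => ababaaa => ababba => abaaa => abba => aaa => ba
  | bbbabbbbba => ababbbbba => abaabbba => abbbbba => aabbba => bbbba => abba => aaa => ba
  | bababa
  | aaab => bab

aa->b; bb->a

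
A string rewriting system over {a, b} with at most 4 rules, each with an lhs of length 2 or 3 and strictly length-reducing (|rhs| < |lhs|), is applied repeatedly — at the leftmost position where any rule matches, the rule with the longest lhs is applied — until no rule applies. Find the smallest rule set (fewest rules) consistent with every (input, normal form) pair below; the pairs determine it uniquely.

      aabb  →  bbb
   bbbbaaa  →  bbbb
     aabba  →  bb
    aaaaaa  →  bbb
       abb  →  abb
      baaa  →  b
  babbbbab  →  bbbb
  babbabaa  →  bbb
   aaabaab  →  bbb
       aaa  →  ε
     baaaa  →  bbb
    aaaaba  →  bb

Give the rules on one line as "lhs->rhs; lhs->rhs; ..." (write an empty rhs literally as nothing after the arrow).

aa->b; ba->; baa->bb

  | aabb => bbb
  | bbbbaaa => bbbbba => bbbb
  | aabba => bbba => bb
  | aaaaaa => baaaa => bbaa => bbb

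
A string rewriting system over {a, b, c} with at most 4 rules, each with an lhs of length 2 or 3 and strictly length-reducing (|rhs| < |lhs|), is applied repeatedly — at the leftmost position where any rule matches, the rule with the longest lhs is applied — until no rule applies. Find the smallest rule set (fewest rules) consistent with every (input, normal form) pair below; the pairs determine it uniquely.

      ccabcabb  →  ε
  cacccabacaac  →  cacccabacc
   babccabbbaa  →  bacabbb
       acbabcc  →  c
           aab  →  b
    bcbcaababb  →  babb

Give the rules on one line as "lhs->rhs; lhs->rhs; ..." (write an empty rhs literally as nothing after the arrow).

  | ccabcabb => ccaabb => ccbb => cb => ε
  | cacccabacaac => cacccabacc
  | babccabbbaa => bacabbbaa => bacabbb
  | acbabcc => aabcc => bcc => c

aa->; bc->; cb->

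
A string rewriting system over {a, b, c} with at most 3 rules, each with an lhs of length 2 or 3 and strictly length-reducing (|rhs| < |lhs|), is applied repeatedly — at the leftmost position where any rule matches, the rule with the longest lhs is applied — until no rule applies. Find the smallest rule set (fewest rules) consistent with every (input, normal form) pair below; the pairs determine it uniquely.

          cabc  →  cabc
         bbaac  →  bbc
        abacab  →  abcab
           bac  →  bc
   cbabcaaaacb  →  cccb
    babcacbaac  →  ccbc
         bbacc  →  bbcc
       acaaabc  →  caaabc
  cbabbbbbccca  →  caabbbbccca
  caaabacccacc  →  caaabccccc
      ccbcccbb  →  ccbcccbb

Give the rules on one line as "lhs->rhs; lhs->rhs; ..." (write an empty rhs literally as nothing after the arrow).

  | cabc
  | bbaac => bbac => bbc
  | abacab => abcab
  | bac => bc

ac->c; bab->aa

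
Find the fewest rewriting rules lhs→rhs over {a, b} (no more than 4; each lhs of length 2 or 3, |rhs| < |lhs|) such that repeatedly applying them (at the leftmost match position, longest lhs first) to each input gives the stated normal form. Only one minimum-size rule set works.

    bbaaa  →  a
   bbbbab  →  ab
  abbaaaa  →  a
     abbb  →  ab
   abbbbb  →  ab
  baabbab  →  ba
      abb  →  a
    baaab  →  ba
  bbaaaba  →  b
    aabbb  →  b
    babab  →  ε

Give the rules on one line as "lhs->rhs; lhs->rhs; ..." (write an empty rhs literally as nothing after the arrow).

  | bbaaa => aaa => a
  | bbbbab => bbab => ab
  | abbaaaa => aaaaa => aaa => a
  | abbb => ab

aa->; aba->b; bab->ba; bb->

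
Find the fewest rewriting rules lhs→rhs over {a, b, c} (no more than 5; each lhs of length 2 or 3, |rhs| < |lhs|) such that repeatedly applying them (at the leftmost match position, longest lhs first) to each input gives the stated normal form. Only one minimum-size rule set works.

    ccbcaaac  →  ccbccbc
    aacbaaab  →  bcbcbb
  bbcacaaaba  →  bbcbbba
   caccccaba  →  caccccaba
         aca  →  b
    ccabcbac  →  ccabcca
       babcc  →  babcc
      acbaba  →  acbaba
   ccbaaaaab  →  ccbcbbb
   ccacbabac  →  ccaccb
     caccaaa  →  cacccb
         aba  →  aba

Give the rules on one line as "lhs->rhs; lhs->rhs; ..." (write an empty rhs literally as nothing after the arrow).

aa->b; aaa->cb; aca->b; bac->ca

  | ccbcaaac => ccbccbc
  | aacbaaab => bcbaaab => bcbcbb
  | bbcacaaaba => bbcbaaba => bbcbbba
  | caccccaba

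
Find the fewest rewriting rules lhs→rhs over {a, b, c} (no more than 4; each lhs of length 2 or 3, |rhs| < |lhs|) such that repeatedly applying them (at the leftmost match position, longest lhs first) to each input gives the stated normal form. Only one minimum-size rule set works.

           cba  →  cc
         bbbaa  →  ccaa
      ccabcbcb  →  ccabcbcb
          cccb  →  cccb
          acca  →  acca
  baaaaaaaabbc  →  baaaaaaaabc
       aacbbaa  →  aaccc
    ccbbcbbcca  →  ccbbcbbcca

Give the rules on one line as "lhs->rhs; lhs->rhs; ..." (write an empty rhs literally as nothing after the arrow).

abb->ab; bba->cb; bbb->cc; cba->cc

  | cba => cc
  | bbbaa => ccaa
  | ccabcbcb
  | cccb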